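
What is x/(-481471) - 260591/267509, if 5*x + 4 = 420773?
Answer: -739894541226/643989128695 ≈ -1.1489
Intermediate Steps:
x = 420769/5 (x = -⅘ + (⅕)*420773 = -⅘ + 420773/5 = 420769/5 ≈ 84154.)
x/(-481471) - 260591/267509 = (420769/5)/(-481471) - 260591/267509 = (420769/5)*(-1/481471) - 260591*1/267509 = -420769/2407355 - 260591/267509 = -739894541226/643989128695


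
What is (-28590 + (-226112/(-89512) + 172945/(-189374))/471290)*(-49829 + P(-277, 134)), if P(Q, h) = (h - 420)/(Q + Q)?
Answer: 39406825221338510288237781/27661747982911838 ≈ 1.4246e+9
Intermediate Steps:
P(Q, h) = (-420 + h)/(2*Q) (P(Q, h) = (-420 + h)/((2*Q)) = (-420 + h)*(1/(2*Q)) = (-420 + h)/(2*Q))
(-28590 + (-226112/(-89512) + 172945/(-189374))/471290)*(-49829 + P(-277, 134)) = (-28590 + (-226112/(-89512) + 172945/(-189374))/471290)*(-49829 + (1/2)*(-420 + 134)/(-277)) = (-28590 + (-226112*(-1/89512) + 172945*(-1/189374))*(1/471290))*(-49829 + (1/2)*(-1/277)*(-286)) = (-28590 + (28264/11189 - 172945/189374)*(1/471290))*(-49829 + 143/277) = (-28590 + (3417385131/2118905686)*(1/471290))*(-13802490/277) = (-28590 + 3417385131/998619060754940)*(-13802490/277) = -28550518943566349469/998619060754940*(-13802490/277) = 39406825221338510288237781/27661747982911838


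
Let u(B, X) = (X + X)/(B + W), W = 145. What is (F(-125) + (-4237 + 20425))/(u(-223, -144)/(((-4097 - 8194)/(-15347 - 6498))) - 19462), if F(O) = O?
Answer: -50325379/60953886 ≈ -0.82563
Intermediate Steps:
u(B, X) = 2*X/(145 + B) (u(B, X) = (X + X)/(B + 145) = (2*X)/(145 + B) = 2*X/(145 + B))
(F(-125) + (-4237 + 20425))/(u(-223, -144)/(((-4097 - 8194)/(-15347 - 6498))) - 19462) = (-125 + (-4237 + 20425))/((2*(-144)/(145 - 223))/(((-4097 - 8194)/(-15347 - 6498))) - 19462) = (-125 + 16188)/((2*(-144)/(-78))/((-12291/(-21845))) - 19462) = 16063/((2*(-144)*(-1/78))/((-12291*(-1/21845))) - 19462) = 16063/(48/(13*(723/1285)) - 19462) = 16063/((48/13)*(1285/723) - 19462) = 16063/(20560/3133 - 19462) = 16063/(-60953886/3133) = 16063*(-3133/60953886) = -50325379/60953886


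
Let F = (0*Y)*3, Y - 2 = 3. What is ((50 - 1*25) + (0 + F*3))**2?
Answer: 625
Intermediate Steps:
Y = 5 (Y = 2 + 3 = 5)
F = 0 (F = (0*5)*3 = 0*3 = 0)
((50 - 1*25) + (0 + F*3))**2 = ((50 - 1*25) + (0 + 0*3))**2 = ((50 - 25) + (0 + 0))**2 = (25 + 0)**2 = 25**2 = 625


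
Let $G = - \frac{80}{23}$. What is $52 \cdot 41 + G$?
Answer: $\frac{48956}{23} \approx 2128.5$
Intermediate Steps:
$G = - \frac{80}{23}$ ($G = \left(-80\right) \frac{1}{23} = - \frac{80}{23} \approx -3.4783$)
$52 \cdot 41 + G = 52 \cdot 41 - \frac{80}{23} = 2132 - \frac{80}{23} = \frac{48956}{23}$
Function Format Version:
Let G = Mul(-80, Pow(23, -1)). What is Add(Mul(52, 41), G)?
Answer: Rational(48956, 23) ≈ 2128.5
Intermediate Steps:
G = Rational(-80, 23) (G = Mul(-80, Rational(1, 23)) = Rational(-80, 23) ≈ -3.4783)
Add(Mul(52, 41), G) = Add(Mul(52, 41), Rational(-80, 23)) = Add(2132, Rational(-80, 23)) = Rational(48956, 23)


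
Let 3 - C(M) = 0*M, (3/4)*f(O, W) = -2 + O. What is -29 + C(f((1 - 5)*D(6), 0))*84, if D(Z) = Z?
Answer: 223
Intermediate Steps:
f(O, W) = -8/3 + 4*O/3 (f(O, W) = 4*(-2 + O)/3 = -8/3 + 4*O/3)
C(M) = 3 (C(M) = 3 - 0*M = 3 - 1*0 = 3 + 0 = 3)
-29 + C(f((1 - 5)*D(6), 0))*84 = -29 + 3*84 = -29 + 252 = 223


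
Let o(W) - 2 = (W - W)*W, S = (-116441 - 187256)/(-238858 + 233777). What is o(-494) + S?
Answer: 313859/5081 ≈ 61.771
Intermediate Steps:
S = 303697/5081 (S = -303697/(-5081) = -303697*(-1/5081) = 303697/5081 ≈ 59.771)
o(W) = 2 (o(W) = 2 + (W - W)*W = 2 + 0*W = 2 + 0 = 2)
o(-494) + S = 2 + 303697/5081 = 313859/5081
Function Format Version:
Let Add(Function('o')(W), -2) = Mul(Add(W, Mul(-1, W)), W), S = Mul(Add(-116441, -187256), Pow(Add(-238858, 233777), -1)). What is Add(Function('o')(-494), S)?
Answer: Rational(313859, 5081) ≈ 61.771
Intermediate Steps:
S = Rational(303697, 5081) (S = Mul(-303697, Pow(-5081, -1)) = Mul(-303697, Rational(-1, 5081)) = Rational(303697, 5081) ≈ 59.771)
Function('o')(W) = 2 (Function('o')(W) = Add(2, Mul(Add(W, Mul(-1, W)), W)) = Add(2, Mul(0, W)) = Add(2, 0) = 2)
Add(Function('o')(-494), S) = Add(2, Rational(303697, 5081)) = Rational(313859, 5081)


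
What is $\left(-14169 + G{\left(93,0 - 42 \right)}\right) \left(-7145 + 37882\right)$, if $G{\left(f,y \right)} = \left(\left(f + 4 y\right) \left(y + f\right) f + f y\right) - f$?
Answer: $-11492349141$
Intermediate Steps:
$G{\left(f,y \right)} = - f + f y + f \left(f + y\right) \left(f + 4 y\right)$ ($G{\left(f,y \right)} = \left(\left(f + 4 y\right) \left(f + y\right) f + f y\right) - f = \left(\left(f + y\right) \left(f + 4 y\right) f + f y\right) - f = \left(f \left(f + y\right) \left(f + 4 y\right) + f y\right) - f = \left(f y + f \left(f + y\right) \left(f + 4 y\right)\right) - f = - f + f y + f \left(f + y\right) \left(f + 4 y\right)$)
$\left(-14169 + G{\left(93,0 - 42 \right)}\right) \left(-7145 + 37882\right) = \left(-14169 + 93 \left(-1 + \left(0 - 42\right) + 93^{2} + 4 \left(0 - 42\right)^{2} + 5 \cdot 93 \left(0 - 42\right)\right)\right) \left(-7145 + 37882\right) = \left(-14169 + 93 \left(-1 + \left(0 - 42\right) + 8649 + 4 \left(0 - 42\right)^{2} + 5 \cdot 93 \left(0 - 42\right)\right)\right) 30737 = \left(-14169 + 93 \left(-1 - 42 + 8649 + 4 \left(-42\right)^{2} + 5 \cdot 93 \left(-42\right)\right)\right) 30737 = \left(-14169 + 93 \left(-1 - 42 + 8649 + 4 \cdot 1764 - 19530\right)\right) 30737 = \left(-14169 + 93 \left(-1 - 42 + 8649 + 7056 - 19530\right)\right) 30737 = \left(-14169 + 93 \left(-3868\right)\right) 30737 = \left(-14169 - 359724\right) 30737 = \left(-373893\right) 30737 = -11492349141$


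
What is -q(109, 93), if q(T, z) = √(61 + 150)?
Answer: -√211 ≈ -14.526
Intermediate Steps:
q(T, z) = √211
-q(109, 93) = -√211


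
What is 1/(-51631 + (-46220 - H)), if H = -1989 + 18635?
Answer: -1/114497 ≈ -8.7339e-6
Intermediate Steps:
H = 16646
1/(-51631 + (-46220 - H)) = 1/(-51631 + (-46220 - 1*16646)) = 1/(-51631 + (-46220 - 16646)) = 1/(-51631 - 62866) = 1/(-114497) = -1/114497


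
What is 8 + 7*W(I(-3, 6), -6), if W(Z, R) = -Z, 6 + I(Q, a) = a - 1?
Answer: 15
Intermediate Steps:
I(Q, a) = -7 + a (I(Q, a) = -6 + (a - 1) = -6 + (-1 + a) = -7 + a)
8 + 7*W(I(-3, 6), -6) = 8 + 7*(-(-7 + 6)) = 8 + 7*(-1*(-1)) = 8 + 7*1 = 8 + 7 = 15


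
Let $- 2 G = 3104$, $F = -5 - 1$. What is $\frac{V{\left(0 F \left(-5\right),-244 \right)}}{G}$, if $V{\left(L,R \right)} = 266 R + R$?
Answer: $\frac{16287}{388} \approx 41.977$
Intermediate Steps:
$F = -6$
$G = -1552$ ($G = \left(- \frac{1}{2}\right) 3104 = -1552$)
$V{\left(L,R \right)} = 267 R$
$\frac{V{\left(0 F \left(-5\right),-244 \right)}}{G} = \frac{267 \left(-244\right)}{-1552} = \left(-65148\right) \left(- \frac{1}{1552}\right) = \frac{16287}{388}$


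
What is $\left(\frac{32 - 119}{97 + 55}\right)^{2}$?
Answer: $\frac{7569}{23104} \approx 0.32761$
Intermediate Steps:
$\left(\frac{32 - 119}{97 + 55}\right)^{2} = \left(- \frac{87}{152}\right)^{2} = \frac{7569}{23104}$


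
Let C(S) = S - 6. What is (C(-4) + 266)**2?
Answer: 65536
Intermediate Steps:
C(S) = -6 + S
(C(-4) + 266)**2 = ((-6 - 4) + 266)**2 = (-10 + 266)**2 = 256**2 = 65536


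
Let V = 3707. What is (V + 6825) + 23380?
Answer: 33912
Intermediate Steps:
(V + 6825) + 23380 = (3707 + 6825) + 23380 = 10532 + 23380 = 33912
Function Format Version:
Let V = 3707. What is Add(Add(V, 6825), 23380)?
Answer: 33912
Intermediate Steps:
Add(Add(V, 6825), 23380) = Add(Add(3707, 6825), 23380) = Add(10532, 23380) = 33912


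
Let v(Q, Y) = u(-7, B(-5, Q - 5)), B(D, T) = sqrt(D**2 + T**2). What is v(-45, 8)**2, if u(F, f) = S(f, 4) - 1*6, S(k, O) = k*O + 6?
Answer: 40400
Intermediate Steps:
S(k, O) = 6 + O*k (S(k, O) = O*k + 6 = 6 + O*k)
u(F, f) = 4*f (u(F, f) = (6 + 4*f) - 1*6 = (6 + 4*f) - 6 = 4*f)
v(Q, Y) = 4*sqrt(25 + (-5 + Q)**2) (v(Q, Y) = 4*sqrt((-5)**2 + (Q - 5)**2) = 4*sqrt(25 + (-5 + Q)**2))
v(-45, 8)**2 = (4*sqrt(25 + (-5 - 45)**2))**2 = (4*sqrt(25 + (-50)**2))**2 = (4*sqrt(25 + 2500))**2 = (4*sqrt(2525))**2 = (4*(5*sqrt(101)))**2 = (20*sqrt(101))**2 = 40400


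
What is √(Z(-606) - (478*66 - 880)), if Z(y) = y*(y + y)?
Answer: 2*√175951 ≈ 838.93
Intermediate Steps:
Z(y) = 2*y² (Z(y) = y*(2*y) = 2*y²)
√(Z(-606) - (478*66 - 880)) = √(2*(-606)² - (478*66 - 880)) = √(2*367236 - (31548 - 880)) = √(734472 - 1*30668) = √(734472 - 30668) = √703804 = 2*√175951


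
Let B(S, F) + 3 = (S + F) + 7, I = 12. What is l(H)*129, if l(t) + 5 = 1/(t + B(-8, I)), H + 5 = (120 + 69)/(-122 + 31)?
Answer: -2021/4 ≈ -505.25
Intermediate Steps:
B(S, F) = 4 + F + S (B(S, F) = -3 + ((S + F) + 7) = -3 + ((F + S) + 7) = -3 + (7 + F + S) = 4 + F + S)
H = -92/13 (H = -5 + (120 + 69)/(-122 + 31) = -5 + 189/(-91) = -5 + 189*(-1/91) = -5 - 27/13 = -92/13 ≈ -7.0769)
l(t) = -5 + 1/(8 + t) (l(t) = -5 + 1/(t + (4 + 12 - 8)) = -5 + 1/(t + 8) = -5 + 1/(8 + t))
l(H)*129 = ((-39 - 5*(-92/13))/(8 - 92/13))*129 = ((-39 + 460/13)/(12/13))*129 = ((13/12)*(-47/13))*129 = -47/12*129 = -2021/4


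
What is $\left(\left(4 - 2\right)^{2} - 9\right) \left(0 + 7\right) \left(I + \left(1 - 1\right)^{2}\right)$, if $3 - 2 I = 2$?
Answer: $- \frac{35}{2} \approx -17.5$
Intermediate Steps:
$I = \frac{1}{2}$ ($I = \frac{3}{2} - 1 = \frac{1}{2} \approx 0.5$)
$\left(\left(4 - 2\right)^{2} - 9\right) \left(0 + 7\right) \left(I + \left(1 - 1\right)^{2}\right) = \left(\left(4 - 2\right)^{2} - 9\right) \left(0 + 7\right) \left(\frac{1}{2} + \left(1 - 1\right)^{2}\right) = \left(2^{2} - 9\right) 7 \left(\frac{1}{2} + 0^{2}\right) = \left(4 - 9\right) 7 \left(\frac{1}{2} + 0\right) = - 5 \cdot 7 \cdot \frac{1}{2} = \left(-5\right) \frac{7}{2} = - \frac{35}{2}$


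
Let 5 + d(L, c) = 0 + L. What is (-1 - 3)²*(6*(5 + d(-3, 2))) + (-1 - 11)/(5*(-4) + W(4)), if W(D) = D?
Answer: -1149/4 ≈ -287.25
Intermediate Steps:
d(L, c) = -5 + L (d(L, c) = -5 + (0 + L) = -5 + L)
(-1 - 3)²*(6*(5 + d(-3, 2))) + (-1 - 11)/(5*(-4) + W(4)) = (-1 - 3)²*(6*(5 + (-5 - 3))) + (-1 - 11)/(5*(-4) + 4) = (-4)²*(6*(5 - 8)) - 12/(-20 + 4) = 16*(6*(-3)) - 12/(-16) = 16*(-18) - 12*(-1/16) = -288 + ¾ = -1149/4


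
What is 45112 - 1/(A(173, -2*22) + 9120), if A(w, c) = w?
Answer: 419225815/9293 ≈ 45112.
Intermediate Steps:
45112 - 1/(A(173, -2*22) + 9120) = 45112 - 1/(173 + 9120) = 45112 - 1/9293 = 419225815/9293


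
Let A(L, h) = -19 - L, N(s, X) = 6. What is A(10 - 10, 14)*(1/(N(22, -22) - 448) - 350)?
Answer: 2939319/442 ≈ 6650.0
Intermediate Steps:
A(10 - 10, 14)*(1/(N(22, -22) - 448) - 350) = (-19 - (10 - 10))*(1/(6 - 448) - 350) = (-19 - 1*0)*(1/(-442) - 350) = (-19 + 0)*(-1/442 - 350) = -19*(-154701/442) = 2939319/442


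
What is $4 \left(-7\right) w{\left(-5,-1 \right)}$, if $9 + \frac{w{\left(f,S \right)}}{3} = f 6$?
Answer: $3276$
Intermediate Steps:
$w{\left(f,S \right)} = -27 + 18 f$ ($w{\left(f,S \right)} = -27 + 3 f 6 = -27 + 3 \cdot 6 f = -27 + 18 f$)
$4 \left(-7\right) w{\left(-5,-1 \right)} = 4 \left(-7\right) \left(-27 + 18 \left(-5\right)\right) = - 28 \left(-27 - 90\right) = \left(-28\right) \left(-117\right) = 3276$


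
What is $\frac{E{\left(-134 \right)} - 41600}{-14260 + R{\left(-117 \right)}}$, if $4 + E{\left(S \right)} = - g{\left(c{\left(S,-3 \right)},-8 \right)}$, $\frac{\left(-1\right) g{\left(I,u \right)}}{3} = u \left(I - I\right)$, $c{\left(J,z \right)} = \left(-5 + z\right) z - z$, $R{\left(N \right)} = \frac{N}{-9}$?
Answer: $\frac{13868}{4749} \approx 2.9202$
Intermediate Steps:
$R{\left(N \right)} = - \frac{N}{9}$ ($R{\left(N \right)} = N \left(- \frac{1}{9}\right) = - \frac{N}{9}$)
$c{\left(J,z \right)} = - z + z \left(-5 + z\right)$ ($c{\left(J,z \right)} = z \left(-5 + z\right) - z = - z + z \left(-5 + z\right)$)
$g{\left(I,u \right)} = 0$ ($g{\left(I,u \right)} = - 3 u \left(I - I\right) = - 3 u 0 = \left(-3\right) 0 = 0$)
$E{\left(S \right)} = -4$ ($E{\left(S \right)} = -4 - 0 = -4 + 0 = -4$)
$\frac{E{\left(-134 \right)} - 41600}{-14260 + R{\left(-117 \right)}} = \frac{-4 - 41600}{-14260 - -13} = - \frac{41604}{-14260 + 13} = - \frac{41604}{-14247} = \left(-41604\right) \left(- \frac{1}{14247}\right) = \frac{13868}{4749}$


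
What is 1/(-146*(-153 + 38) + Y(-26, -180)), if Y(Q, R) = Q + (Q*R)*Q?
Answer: -1/104916 ≈ -9.5314e-6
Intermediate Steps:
Y(Q, R) = Q + R*Q**2
1/(-146*(-153 + 38) + Y(-26, -180)) = 1/(-146*(-153 + 38) - 26*(1 - 26*(-180))) = 1/(-146*(-115) - 26*(1 + 4680)) = 1/(16790 - 26*4681) = 1/(16790 - 121706) = 1/(-104916) = -1/104916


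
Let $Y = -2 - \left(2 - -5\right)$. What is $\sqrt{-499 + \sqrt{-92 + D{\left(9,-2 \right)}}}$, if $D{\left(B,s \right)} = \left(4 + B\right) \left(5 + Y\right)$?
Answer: $\sqrt{-499 + 12 i} \approx 0.2686 + 22.34 i$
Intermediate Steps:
$Y = -9$ ($Y = -2 - \left(2 + 5\right) = -2 - 7 = -9$)
$D{\left(B,s \right)} = -16 - 4 B$ ($D{\left(B,s \right)} = \left(4 + B\right) \left(5 - 9\right) = \left(4 + B\right) \left(-4\right) = -16 - 4 B$)
$\sqrt{-499 + \sqrt{-92 + D{\left(9,-2 \right)}}} = \sqrt{-499 + \sqrt{-92 - 52}} = \sqrt{-499 + \sqrt{-144}} = \sqrt{-499 + 12 i}$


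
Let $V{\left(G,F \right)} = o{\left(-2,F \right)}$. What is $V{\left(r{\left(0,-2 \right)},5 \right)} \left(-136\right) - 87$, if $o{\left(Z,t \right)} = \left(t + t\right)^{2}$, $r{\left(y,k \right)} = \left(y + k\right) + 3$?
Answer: $-13687$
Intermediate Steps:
$r{\left(y,k \right)} = 3 + k + y$ ($r{\left(y,k \right)} = \left(k + y\right) + 3 = 3 + k + y$)
$o{\left(Z,t \right)} = 4 t^{2}$ ($o{\left(Z,t \right)} = \left(2 t\right)^{2} = 4 t^{2}$)
$V{\left(G,F \right)} = 4 F^{2}$
$V{\left(r{\left(0,-2 \right)},5 \right)} \left(-136\right) - 87 = 4 \cdot 5^{2} \left(-136\right) - 87 = 4 \cdot 25 \left(-136\right) - 87 = 100 \left(-136\right) - 87 = -13600 - 87 = -13687$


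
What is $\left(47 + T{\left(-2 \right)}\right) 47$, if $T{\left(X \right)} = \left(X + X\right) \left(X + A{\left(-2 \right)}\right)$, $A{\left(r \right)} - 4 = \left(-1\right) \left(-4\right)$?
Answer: $1081$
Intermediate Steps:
$A{\left(r \right)} = 8$ ($A{\left(r \right)} = 4 - -4 = 4 + 4 = 8$)
$T{\left(X \right)} = 2 X \left(8 + X\right)$ ($T{\left(X \right)} = \left(X + X\right) \left(X + 8\right) = 2 X \left(8 + X\right)$)
$\left(47 + T{\left(-2 \right)}\right) 47 = \left(47 + 2 \left(-2\right) \left(8 - 2\right)\right) 47 = \left(47 + 2 \left(-2\right) 6\right) 47 = \left(47 - 24\right) 47 = 23 \cdot 47 = 1081$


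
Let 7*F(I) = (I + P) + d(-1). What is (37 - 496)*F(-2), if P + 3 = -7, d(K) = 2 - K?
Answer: 4131/7 ≈ 590.14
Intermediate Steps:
P = -10 (P = -3 - 7 = -10)
F(I) = -1 + I/7 (F(I) = ((I - 10) + (2 - 1*(-1)))/7 = ((-10 + I) + (2 + 1))/7 = ((-10 + I) + 3)/7 = (-7 + I)/7 = -1 + I/7)
(37 - 496)*F(-2) = (37 - 496)*(-1 + (⅐)*(-2)) = -459*(-1 - 2/7) = -459*(-9/7) = 4131/7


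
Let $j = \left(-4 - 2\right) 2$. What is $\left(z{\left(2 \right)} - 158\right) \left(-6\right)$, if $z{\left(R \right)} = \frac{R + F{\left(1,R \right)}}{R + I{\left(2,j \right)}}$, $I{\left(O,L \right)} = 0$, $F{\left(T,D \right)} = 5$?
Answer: $927$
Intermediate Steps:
$j = -12$ ($j = \left(-6\right) 2 = -12$)
$z{\left(R \right)} = \frac{5 + R}{R}$ ($z{\left(R \right)} = \frac{R + 5}{R + 0} = \frac{5 + R}{R}$)
$\left(z{\left(2 \right)} - 158\right) \left(-6\right) = \left(\frac{5 + 2}{2} - 158\right) \left(-6\right) = \left(\frac{1}{2} \cdot 7 - 158\right) \left(-6\right) = \left(\frac{7}{2} - 158\right) \left(-6\right) = \left(- \frac{309}{2}\right) \left(-6\right) = 927$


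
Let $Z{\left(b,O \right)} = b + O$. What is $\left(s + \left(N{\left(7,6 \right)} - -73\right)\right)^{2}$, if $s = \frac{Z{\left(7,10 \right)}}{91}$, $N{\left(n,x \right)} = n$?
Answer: $\frac{53246209}{8281} \approx 6429.9$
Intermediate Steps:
$Z{\left(b,O \right)} = O + b$
$s = \frac{17}{91}$ ($s = \frac{10 + 7}{91} = 17 \cdot \frac{1}{91} = \frac{17}{91} \approx 0.18681$)
$\left(s + \left(N{\left(7,6 \right)} - -73\right)\right)^{2} = \left(\frac{17}{91} + \left(7 - -73\right)\right)^{2} = \left(\frac{17}{91} + \left(7 + 73\right)\right)^{2} = \left(\frac{17}{91} + 80\right)^{2} = \left(\frac{7297}{91}\right)^{2} = \frac{53246209}{8281}$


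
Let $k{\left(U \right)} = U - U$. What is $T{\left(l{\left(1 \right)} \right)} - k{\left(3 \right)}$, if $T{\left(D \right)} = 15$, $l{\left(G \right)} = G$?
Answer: $15$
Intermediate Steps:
$k{\left(U \right)} = 0$
$T{\left(l{\left(1 \right)} \right)} - k{\left(3 \right)} = 15 - 0 = 15 + 0 = 15$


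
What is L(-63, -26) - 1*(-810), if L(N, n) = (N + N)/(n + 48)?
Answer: 8847/11 ≈ 804.27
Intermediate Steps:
L(N, n) = 2*N/(48 + n) (L(N, n) = (2*N)/(48 + n) = 2*N/(48 + n))
L(-63, -26) - 1*(-810) = 2*(-63)/(48 - 26) - 1*(-810) = 2*(-63)/22 + 810 = 2*(-63)*(1/22) + 810 = -63/11 + 810 = 8847/11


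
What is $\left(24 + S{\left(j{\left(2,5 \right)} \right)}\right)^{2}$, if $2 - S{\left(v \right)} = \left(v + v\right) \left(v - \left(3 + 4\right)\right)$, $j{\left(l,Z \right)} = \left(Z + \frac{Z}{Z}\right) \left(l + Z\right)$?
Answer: $8491396$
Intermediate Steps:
$j{\left(l,Z \right)} = \left(1 + Z\right) \left(Z + l\right)$ ($j{\left(l,Z \right)} = \left(Z + 1\right) \left(Z + l\right) = \left(1 + Z\right) \left(Z + l\right)$)
$S{\left(v \right)} = 2 - 2 v \left(-7 + v\right)$ ($S{\left(v \right)} = 2 - \left(v + v\right) \left(v - \left(3 + 4\right)\right) = 2 - 2 v \left(v - 7\right) = 2 - 2 v \left(-7 + v\right)$)
$\left(24 + S{\left(j{\left(2,5 \right)} \right)}\right)^{2} = \left(24 + \left(2 - 2 \left(5 + 2 + 5^{2} + 5 \cdot 2\right)^{2} + 14 \left(5 + 2 + 5^{2} + 5 \cdot 2\right)\right)\right)^{2} = \left(24 + \left(2 - 2 \left(5 + 2 + 25 + 10\right)^{2} + 14 \left(5 + 2 + 25 + 10\right)\right)\right)^{2} = \left(24 + \left(2 - 2 \cdot 42^{2} + 14 \cdot 42\right)\right)^{2} = \left(24 + \left(2 - 3528 + 588\right)\right)^{2} = \left(24 - 2938\right)^{2} = \left(-2914\right)^{2} = 8491396$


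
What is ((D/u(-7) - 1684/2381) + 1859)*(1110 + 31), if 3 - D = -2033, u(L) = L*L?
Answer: 36129417973/16667 ≈ 2.1677e+6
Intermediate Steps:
u(L) = L**2
D = 2036 (D = 3 - 1*(-2033) = 3 + 2033 = 2036)
((D/u(-7) - 1684/2381) + 1859)*(1110 + 31) = ((2036/((-7)**2) - 1684/2381) + 1859)*(1110 + 31) = ((2036/49 - 1684*1/2381) + 1859)*1141 = ((2036*(1/49) - 1684/2381) + 1859)*1141 = ((2036/49 - 1684/2381) + 1859)*1141 = (4765200/116669 + 1859)*1141 = (221652871/116669)*1141 = 36129417973/16667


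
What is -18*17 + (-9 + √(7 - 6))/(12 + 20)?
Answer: -1225/4 ≈ -306.25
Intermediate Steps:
-18*17 + (-9 + √(7 - 6))/(12 + 20) = -306 + (-9 + √1)/32 = -306 + (-9 + 1)*(1/32) = -306 - 8*1/32 = -306 - ¼ = -1225/4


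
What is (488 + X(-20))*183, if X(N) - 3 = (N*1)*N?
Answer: 163053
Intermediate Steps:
X(N) = 3 + N**2 (X(N) = 3 + (N*1)*N = 3 + N*N = 3 + N**2)
(488 + X(-20))*183 = (488 + (3 + (-20)**2))*183 = (488 + (3 + 400))*183 = (488 + 403)*183 = 891*183 = 163053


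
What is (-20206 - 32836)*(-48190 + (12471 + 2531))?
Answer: 1760357896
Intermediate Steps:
(-20206 - 32836)*(-48190 + (12471 + 2531)) = -53042*(-48190 + 15002) = -53042*(-33188) = 1760357896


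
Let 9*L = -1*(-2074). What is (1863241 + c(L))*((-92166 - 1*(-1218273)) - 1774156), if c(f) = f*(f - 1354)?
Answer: -84214118545417/81 ≈ -1.0397e+12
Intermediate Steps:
L = 2074/9 (L = (-1*(-2074))/9 = (1/9)*2074 = 2074/9 ≈ 230.44)
c(f) = f*(-1354 + f)
(1863241 + c(L))*((-92166 - 1*(-1218273)) - 1774156) = (1863241 + 2074*(-1354 + 2074/9)/9)*((-92166 - 1*(-1218273)) - 1774156) = (1863241 + (2074/9)*(-10112/9))*((-92166 + 1218273) - 1774156) = (1863241 - 20972288/81)*(1126107 - 1774156) = (129950233/81)*(-648049) = -84214118545417/81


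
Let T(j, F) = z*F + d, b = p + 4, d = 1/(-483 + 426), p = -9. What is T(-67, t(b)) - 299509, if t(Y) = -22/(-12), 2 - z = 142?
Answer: -5695548/19 ≈ -2.9977e+5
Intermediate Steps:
z = -140 (z = 2 - 1*142 = 2 - 142 = -140)
d = -1/57 (d = 1/(-57) = -1/57 ≈ -0.017544)
b = -5 (b = -9 + 4 = -5)
t(Y) = 11/6 (t(Y) = -22*(-1/12) = 11/6)
T(j, F) = -1/57 - 140*F (T(j, F) = -140*F - 1/57 = -1/57 - 140*F)
T(-67, t(b)) - 299509 = (-1/57 - 140*11/6) - 299509 = (-1/57 - 770/3) - 299509 = -4877/19 - 299509 = -5695548/19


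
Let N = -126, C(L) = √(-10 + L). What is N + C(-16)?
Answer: -126 + I*√26 ≈ -126.0 + 5.099*I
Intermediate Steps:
N + C(-16) = -126 + √(-10 - 16) = -126 + √(-26) = -126 + I*√26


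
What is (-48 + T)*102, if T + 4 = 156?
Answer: 10608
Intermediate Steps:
T = 152 (T = -4 + 156 = 152)
(-48 + T)*102 = (-48 + 152)*102 = 104*102 = 10608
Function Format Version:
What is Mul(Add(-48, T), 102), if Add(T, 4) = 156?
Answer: 10608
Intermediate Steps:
T = 152 (T = Add(-4, 156) = 152)
Mul(Add(-48, T), 102) = Mul(Add(-48, 152), 102) = Mul(104, 102) = 10608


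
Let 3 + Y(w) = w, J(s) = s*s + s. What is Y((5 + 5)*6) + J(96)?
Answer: 9369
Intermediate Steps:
J(s) = s + s**2 (J(s) = s**2 + s = s + s**2)
Y(w) = -3 + w
Y((5 + 5)*6) + J(96) = (-3 + (5 + 5)*6) + 96*(1 + 96) = (-3 + 10*6) + 96*97 = (-3 + 60) + 9312 = 57 + 9312 = 9369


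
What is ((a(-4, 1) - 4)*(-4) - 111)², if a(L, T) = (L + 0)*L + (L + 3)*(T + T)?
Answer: 22801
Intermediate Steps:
a(L, T) = L² + 2*T*(3 + L) (a(L, T) = L*L + (3 + L)*(2*T) = L² + 2*T*(3 + L))
((a(-4, 1) - 4)*(-4) - 111)² = ((((-4)² + 6*1 + 2*(-4)*1) - 4)*(-4) - 111)² = (((16 + 6 - 8) - 4)*(-4) - 111)² = ((14 - 4)*(-4) - 111)² = (10*(-4) - 111)² = (-40 - 111)² = (-151)² = 22801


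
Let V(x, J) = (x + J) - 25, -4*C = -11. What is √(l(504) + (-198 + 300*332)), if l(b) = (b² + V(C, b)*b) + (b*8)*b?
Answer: 2*√657087 ≈ 1621.2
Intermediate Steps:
C = 11/4 (C = -¼*(-11) = 11/4 ≈ 2.7500)
V(x, J) = -25 + J + x (V(x, J) = (J + x) - 25 = -25 + J + x)
l(b) = 9*b² + b*(-89/4 + b) (l(b) = (b² + (-25 + b + 11/4)*b) + (b*8)*b = (b² + (-89/4 + b)*b) + (8*b)*b = (b² + b*(-89/4 + b)) + 8*b² = 9*b² + b*(-89/4 + b))
√(l(504) + (-198 + 300*332)) = √((¼)*504*(-89 + 40*504) + (-198 + 300*332)) = √((¼)*504*(-89 + 20160) + (-198 + 99600)) = √((¼)*504*20071 + 99402) = √(2528946 + 99402) = √2628348 = 2*√657087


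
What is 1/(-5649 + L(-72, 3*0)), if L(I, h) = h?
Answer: -1/5649 ≈ -0.00017702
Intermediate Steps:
1/(-5649 + L(-72, 3*0)) = 1/(-5649 + 3*0) = 1/(-5649 + 0) = 1/(-5649) = -1/5649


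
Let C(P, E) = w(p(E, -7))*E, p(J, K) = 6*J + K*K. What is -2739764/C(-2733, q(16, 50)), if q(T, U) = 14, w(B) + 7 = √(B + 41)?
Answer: -1369882/125 - 1369882*√174/875 ≈ -31610.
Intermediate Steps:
p(J, K) = K² + 6*J (p(J, K) = 6*J + K² = K² + 6*J)
w(B) = -7 + √(41 + B) (w(B) = -7 + √(B + 41) = -7 + √(41 + B))
C(P, E) = E*(-7 + √(90 + 6*E)) (C(P, E) = (-7 + √(41 + ((-7)² + 6*E)))*E = (-7 + √(41 + (49 + 6*E)))*E = (-7 + √(90 + 6*E))*E = E*(-7 + √(90 + 6*E)))
-2739764/C(-2733, q(16, 50)) = -2739764*1/(14*(-7 + √(90 + 6*14))) = -2739764*1/(14*(-7 + √(90 + 84))) = -2739764*1/(14*(-7 + √174)) = -2739764/(-98 + 14*√174)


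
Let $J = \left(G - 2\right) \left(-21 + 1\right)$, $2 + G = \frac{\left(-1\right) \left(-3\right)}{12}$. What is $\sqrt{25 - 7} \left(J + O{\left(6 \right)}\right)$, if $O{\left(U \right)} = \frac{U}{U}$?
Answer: $228 \sqrt{2} \approx 322.44$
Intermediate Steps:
$O{\left(U \right)} = 1$
$G = - \frac{7}{4}$ ($G = -2 + \frac{\left(-1\right) \left(-3\right)}{12} = -2 + 3 \cdot \frac{1}{12} = -2 + \frac{1}{4} = - \frac{7}{4} \approx -1.75$)
$J = 75$ ($J = \left(- \frac{7}{4} - 2\right) \left(-21 + 1\right) = \left(- \frac{15}{4}\right) \left(-20\right) = 75$)
$\sqrt{25 - 7} \left(J + O{\left(6 \right)}\right) = \sqrt{25 - 7} \left(75 + 1\right) = \sqrt{25 - 7} \cdot 76 = \sqrt{18} \cdot 76 = 3 \sqrt{2} \cdot 76 = 228 \sqrt{2}$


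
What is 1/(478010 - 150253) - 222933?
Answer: -73067851280/327757 ≈ -2.2293e+5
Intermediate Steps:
1/(478010 - 150253) - 222933 = 1/327757 - 222933 = -73067851280/327757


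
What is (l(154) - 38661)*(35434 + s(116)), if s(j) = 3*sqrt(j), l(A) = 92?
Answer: -1366653946 - 231414*sqrt(29) ≈ -1.3679e+9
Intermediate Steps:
(l(154) - 38661)*(35434 + s(116)) = (92 - 38661)*(35434 + 3*sqrt(116)) = -38569*(35434 + 3*(2*sqrt(29))) = -38569*(35434 + 6*sqrt(29)) = -1366653946 - 231414*sqrt(29)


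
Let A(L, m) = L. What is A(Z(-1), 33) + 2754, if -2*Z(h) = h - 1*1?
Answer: 2755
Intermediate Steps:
Z(h) = 1/2 - h/2 (Z(h) = -(h - 1*1)/2 = -(h - 1)/2 = -(-1 + h)/2 = 1/2 - h/2)
A(Z(-1), 33) + 2754 = (1/2 - 1/2*(-1)) + 2754 = (1/2 + 1/2) + 2754 = 1 + 2754 = 2755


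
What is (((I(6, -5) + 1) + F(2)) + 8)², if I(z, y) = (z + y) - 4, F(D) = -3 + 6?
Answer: 81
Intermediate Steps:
F(D) = 3
I(z, y) = -4 + y + z (I(z, y) = (y + z) - 4 = -4 + y + z)
(((I(6, -5) + 1) + F(2)) + 8)² = ((((-4 - 5 + 6) + 1) + 3) + 8)² = (((-3 + 1) + 3) + 8)² = ((-2 + 3) + 8)² = (1 + 8)² = 9² = 81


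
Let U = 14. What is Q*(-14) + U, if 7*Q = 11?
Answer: -8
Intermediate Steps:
Q = 11/7 (Q = (⅐)*11 = 11/7 ≈ 1.5714)
Q*(-14) + U = (11/7)*(-14) + 14 = -22 + 14 = -8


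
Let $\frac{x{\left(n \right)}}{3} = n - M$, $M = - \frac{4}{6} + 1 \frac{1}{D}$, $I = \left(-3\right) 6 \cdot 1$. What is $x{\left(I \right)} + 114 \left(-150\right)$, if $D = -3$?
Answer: $-17151$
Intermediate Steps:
$I = -18$ ($I = \left(-18\right) 1 = -18$)
$M = -1$ ($M = - \frac{4}{6} + 1 \frac{1}{-3} = \left(-4\right) \frac{1}{6} + 1 \left(- \frac{1}{3}\right) = - \frac{2}{3} - \frac{1}{3} = -1$)
$x{\left(n \right)} = 3 + 3 n$ ($x{\left(n \right)} = 3 \left(n - -1\right) = 3 \left(n + 1\right) = 3 \left(1 + n\right) = 3 + 3 n$)
$x{\left(I \right)} + 114 \left(-150\right) = \left(3 + 3 \left(-18\right)\right) + 114 \left(-150\right) = \left(3 - 54\right) - 17100 = -51 - 17100 = -17151$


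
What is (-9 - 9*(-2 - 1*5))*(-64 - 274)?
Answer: -18252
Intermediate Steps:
(-9 - 9*(-2 - 1*5))*(-64 - 274) = (-9 - 9*(-2 - 5))*(-338) = (-9 - 9*(-7))*(-338) = (-9 + 63)*(-338) = 54*(-338) = -18252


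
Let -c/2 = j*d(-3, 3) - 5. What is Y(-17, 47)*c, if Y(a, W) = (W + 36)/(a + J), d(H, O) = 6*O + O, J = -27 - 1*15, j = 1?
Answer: 2656/59 ≈ 45.017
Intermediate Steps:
J = -42 (J = -27 - 15 = -42)
d(H, O) = 7*O
Y(a, W) = (36 + W)/(-42 + a) (Y(a, W) = (W + 36)/(a - 42) = (36 + W)/(-42 + a))
c = -32 (c = -2*(1*(7*3) - 5) = -2*(1*21 - 5) = -2*(21 - 5) = -2*16 = -32)
Y(-17, 47)*c = ((36 + 47)/(-42 - 17))*(-32) = (83/(-59))*(-32) = -1/59*83*(-32) = -83/59*(-32) = 2656/59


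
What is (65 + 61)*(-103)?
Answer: -12978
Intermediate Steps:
(65 + 61)*(-103) = 126*(-103) = -12978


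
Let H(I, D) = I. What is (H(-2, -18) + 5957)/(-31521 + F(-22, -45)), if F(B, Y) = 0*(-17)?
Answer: -1985/10507 ≈ -0.18892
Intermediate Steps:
F(B, Y) = 0
(H(-2, -18) + 5957)/(-31521 + F(-22, -45)) = (-2 + 5957)/(-31521 + 0) = 5955/(-31521) = 5955*(-1/31521) = -1985/10507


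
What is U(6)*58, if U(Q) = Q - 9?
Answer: -174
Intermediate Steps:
U(Q) = -9 + Q
U(6)*58 = (-9 + 6)*58 = -3*58 = -174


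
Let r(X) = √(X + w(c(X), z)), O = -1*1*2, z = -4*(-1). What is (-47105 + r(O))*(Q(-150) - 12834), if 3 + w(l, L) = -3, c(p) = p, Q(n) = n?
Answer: 611611320 - 25968*I*√2 ≈ 6.1161e+8 - 36724.0*I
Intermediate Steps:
z = 4
w(l, L) = -6 (w(l, L) = -3 - 3 = -6)
O = -2 (O = -1*2 = -2)
r(X) = √(-6 + X) (r(X) = √(X - 6) = √(-6 + X))
(-47105 + r(O))*(Q(-150) - 12834) = (-47105 + √(-6 - 2))*(-150 - 12834) = (-47105 + √(-8))*(-12984) = (-47105 + 2*I*√2)*(-12984) = 611611320 - 25968*I*√2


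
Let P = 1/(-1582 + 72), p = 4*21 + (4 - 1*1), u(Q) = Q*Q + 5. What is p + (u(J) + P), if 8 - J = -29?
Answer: 2206109/1510 ≈ 1461.0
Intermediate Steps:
J = 37 (J = 8 - 1*(-29) = 8 + 29 = 37)
u(Q) = 5 + Q² (u(Q) = Q² + 5 = 5 + Q²)
p = 87 (p = 84 + (4 - 1) = 84 + 3 = 87)
P = -1/1510 (P = 1/(-1510) = -1/1510 ≈ -0.00066225)
p + (u(J) + P) = 87 + ((5 + 37²) - 1/1510) = 87 + ((5 + 1369) - 1/1510) = 87 + (1374 - 1/1510) = 87 + 2074739/1510 = 2206109/1510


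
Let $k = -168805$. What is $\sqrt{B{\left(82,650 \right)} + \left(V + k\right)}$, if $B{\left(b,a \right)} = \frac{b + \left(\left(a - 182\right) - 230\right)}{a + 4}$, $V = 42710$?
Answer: $\frac{23 i \sqrt{25488015}}{327} \approx 355.1 i$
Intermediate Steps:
$B{\left(b,a \right)} = \frac{-412 + a + b}{4 + a}$ ($B{\left(b,a \right)} = \frac{b + \left(\left(-182 + a\right) - 230\right)}{4 + a} = \frac{b + \left(-412 + a\right)}{4 + a} = \frac{-412 + a + b}{4 + a}$)
$\sqrt{B{\left(82,650 \right)} + \left(V + k\right)} = \sqrt{\frac{-412 + 650 + 82}{4 + 650} + \left(42710 - 168805\right)} = \sqrt{\frac{1}{654} \cdot 320 - 126095} = \sqrt{\frac{160}{327} - 126095} = \sqrt{- \frac{41232905}{327}} = \frac{23 i \sqrt{25488015}}{327}$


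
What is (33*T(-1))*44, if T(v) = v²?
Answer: 1452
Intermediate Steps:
(33*T(-1))*44 = (33*(-1)²)*44 = (33*1)*44 = 33*44 = 1452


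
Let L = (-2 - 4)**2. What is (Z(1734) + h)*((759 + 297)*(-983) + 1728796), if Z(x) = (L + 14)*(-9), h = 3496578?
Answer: 2414943423744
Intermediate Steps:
L = 36 (L = (-6)**2 = 36)
Z(x) = -450 (Z(x) = (36 + 14)*(-9) = 50*(-9) = -450)
(Z(1734) + h)*((759 + 297)*(-983) + 1728796) = (-450 + 3496578)*((759 + 297)*(-983) + 1728796) = 3496128*(1056*(-983) + 1728796) = 3496128*(-1038048 + 1728796) = 3496128*690748 = 2414943423744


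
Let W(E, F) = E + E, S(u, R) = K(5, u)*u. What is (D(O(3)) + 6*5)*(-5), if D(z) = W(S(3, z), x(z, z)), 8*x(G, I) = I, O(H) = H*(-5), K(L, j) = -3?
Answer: -60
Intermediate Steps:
O(H) = -5*H
S(u, R) = -3*u
x(G, I) = I/8
W(E, F) = 2*E
D(z) = -18 (D(z) = 2*(-3*3) = 2*(-9) = -18)
(D(O(3)) + 6*5)*(-5) = (-18 + 6*5)*(-5) = (-18 + 30)*(-5) = 12*(-5) = -60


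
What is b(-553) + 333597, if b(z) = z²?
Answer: 639406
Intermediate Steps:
b(-553) + 333597 = (-553)² + 333597 = 305809 + 333597 = 639406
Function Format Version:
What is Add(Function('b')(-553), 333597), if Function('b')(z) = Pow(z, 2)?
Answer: 639406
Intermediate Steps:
Add(Function('b')(-553), 333597) = Add(Pow(-553, 2), 333597) = Add(305809, 333597) = 639406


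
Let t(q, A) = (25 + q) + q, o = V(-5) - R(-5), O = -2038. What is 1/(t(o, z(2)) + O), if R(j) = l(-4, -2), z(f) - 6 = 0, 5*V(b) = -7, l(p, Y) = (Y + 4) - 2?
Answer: -5/10079 ≈ -0.00049608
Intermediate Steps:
l(p, Y) = 2 + Y (l(p, Y) = (4 + Y) - 2 = 2 + Y)
V(b) = -7/5 (V(b) = (1/5)*(-7) = -7/5)
z(f) = 6 (z(f) = 6 + 0 = 6)
R(j) = 0 (R(j) = 2 - 2 = 0)
o = -7/5 (o = -7/5 - 1*0 = -7/5 + 0 = -7/5 ≈ -1.4000)
t(q, A) = 25 + 2*q
1/(t(o, z(2)) + O) = 1/((25 + 2*(-7/5)) - 2038) = 1/((25 - 14/5) - 2038) = 1/(111/5 - 2038) = 1/(-10079/5) = -5/10079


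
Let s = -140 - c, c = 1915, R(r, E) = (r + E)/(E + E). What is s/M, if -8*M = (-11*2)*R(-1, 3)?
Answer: -24660/11 ≈ -2241.8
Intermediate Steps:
R(r, E) = (E + r)/(2*E) (R(r, E) = (E + r)/((2*E)) = (E + r)*(1/(2*E)) = (E + r)/(2*E))
s = -2055 (s = -140 - 1*1915 = -140 - 1915 = -2055)
M = 11/12 (M = -(-11*2)*(½)*(3 - 1)/3/8 = -(-11)*(½)*(⅓)*2/4 = -(-11)/(4*3) = -⅛*(-22/3) = 11/12 ≈ 0.91667)
s/M = -2055/11/12 = -2055*12/11 = -24660/11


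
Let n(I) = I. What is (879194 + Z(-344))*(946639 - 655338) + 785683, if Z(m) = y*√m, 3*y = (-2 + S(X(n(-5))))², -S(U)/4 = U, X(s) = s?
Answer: 256110877077 + 62921016*I*√86 ≈ 2.5611e+11 + 5.8351e+8*I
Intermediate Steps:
S(U) = -4*U
y = 108 (y = (-2 - 4*(-5))²/3 = (-2 + 20)²/3 = (⅓)*18² = (⅓)*324 = 108)
Z(m) = 108*√m
(879194 + Z(-344))*(946639 - 655338) + 785683 = (879194 + 108*√(-344))*(946639 - 655338) + 785683 = (879194 + 108*(2*I*√86))*291301 + 785683 = (879194 + 216*I*√86)*291301 + 785683 = (256110091394 + 62921016*I*√86) + 785683 = 256110877077 + 62921016*I*√86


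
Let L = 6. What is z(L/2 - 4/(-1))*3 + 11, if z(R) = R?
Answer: 32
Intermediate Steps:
z(L/2 - 4/(-1))*3 + 11 = (6/2 - 4/(-1))*3 + 11 = (6*(½) - 4*(-1))*3 + 11 = (3 + 4)*3 + 11 = 7*3 + 11 = 21 + 11 = 32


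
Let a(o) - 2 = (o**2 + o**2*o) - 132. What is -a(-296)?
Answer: 25846850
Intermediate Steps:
a(o) = -130 + o**2 + o**3 (a(o) = 2 + ((o**2 + o**2*o) - 132) = 2 + ((o**2 + o**3) - 132) = 2 + (-132 + o**2 + o**3) = -130 + o**2 + o**3)
-a(-296) = -(-130 + (-296)**2 + (-296)**3) = -(-130 + 87616 - 25934336) = -1*(-25846850) = 25846850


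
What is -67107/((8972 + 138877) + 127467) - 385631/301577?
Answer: -42136104045/27676324444 ≈ -1.5225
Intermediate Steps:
-67107/((8972 + 138877) + 127467) - 385631/301577 = -67107/(147849 + 127467) - 385631*1/301577 = -67107/275316 - 385631/301577 = -67107*1/275316 - 385631/301577 = -22369/91772 - 385631/301577 = -42136104045/27676324444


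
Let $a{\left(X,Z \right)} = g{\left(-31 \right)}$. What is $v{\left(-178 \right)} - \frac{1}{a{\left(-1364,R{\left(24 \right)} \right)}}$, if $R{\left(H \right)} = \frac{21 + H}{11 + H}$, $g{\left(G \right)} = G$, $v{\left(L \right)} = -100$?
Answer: $- \frac{3099}{31} \approx -99.968$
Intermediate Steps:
$R{\left(H \right)} = \frac{21 + H}{11 + H}$
$a{\left(X,Z \right)} = -31$
$v{\left(-178 \right)} - \frac{1}{a{\left(-1364,R{\left(24 \right)} \right)}} = -100 - \frac{1}{-31} = -100 - - \frac{1}{31} = -100 + \frac{1}{31} = - \frac{3099}{31}$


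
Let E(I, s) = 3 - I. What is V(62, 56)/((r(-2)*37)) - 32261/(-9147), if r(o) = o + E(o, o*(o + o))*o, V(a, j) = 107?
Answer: 1482795/451252 ≈ 3.2860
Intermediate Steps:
r(o) = o + o*(3 - o) (r(o) = o + (3 - o)*o = o + o*(3 - o))
V(62, 56)/((r(-2)*37)) - 32261/(-9147) = 107/((-2*(4 - 1*(-2))*37)) - 32261/(-9147) = 107/((-2*(4 + 2)*37)) - 32261*(-1/9147) = 107/((-2*6*37)) + 32261/9147 = 107/((-12*37)) + 32261/9147 = 107/(-444) + 32261/9147 = 107*(-1/444) + 32261/9147 = -107/444 + 32261/9147 = 1482795/451252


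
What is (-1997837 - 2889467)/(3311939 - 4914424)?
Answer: 4887304/1602485 ≈ 3.0498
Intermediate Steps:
(-1997837 - 2889467)/(3311939 - 4914424) = -4887304/(-1602485) = -4887304*(-1/1602485) = 4887304/1602485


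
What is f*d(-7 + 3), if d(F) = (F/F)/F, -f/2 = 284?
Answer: 142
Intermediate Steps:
f = -568 (f = -2*284 = -568)
d(F) = 1/F
f*d(-7 + 3) = -568/(-7 + 3) = -568/(-4) = -568*(-¼) = 142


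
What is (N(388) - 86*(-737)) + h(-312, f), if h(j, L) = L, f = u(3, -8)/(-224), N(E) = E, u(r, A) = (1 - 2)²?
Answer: 14284479/224 ≈ 63770.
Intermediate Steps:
u(r, A) = 1 (u(r, A) = (-1)² = 1)
f = -1/224 (f = 1/(-224) = 1*(-1/224) = -1/224 ≈ -0.0044643)
(N(388) - 86*(-737)) + h(-312, f) = (388 - 86*(-737)) - 1/224 = (388 + 63382) - 1/224 = 63770 - 1/224 = 14284479/224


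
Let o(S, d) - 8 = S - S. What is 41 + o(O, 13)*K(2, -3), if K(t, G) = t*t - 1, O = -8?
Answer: 65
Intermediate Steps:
o(S, d) = 8 (o(S, d) = 8 + (S - S) = 8 + 0 = 8)
K(t, G) = -1 + t**2 (K(t, G) = t**2 - 1 = -1 + t**2)
41 + o(O, 13)*K(2, -3) = 41 + 8*(-1 + 2**2) = 41 + 8*(-1 + 4) = 41 + 8*3 = 41 + 24 = 65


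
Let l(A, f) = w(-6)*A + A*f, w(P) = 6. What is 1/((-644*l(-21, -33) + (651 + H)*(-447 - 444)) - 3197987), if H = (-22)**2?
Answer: -1/4574420 ≈ -2.1861e-7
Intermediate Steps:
H = 484
l(A, f) = 6*A + A*f
1/((-644*l(-21, -33) + (651 + H)*(-447 - 444)) - 3197987) = 1/((-(-13524)*(6 - 33) + (651 + 484)*(-447 - 444)) - 3197987) = 1/((-(-13524)*(-27) + 1135*(-891)) - 3197987) = 1/((-644*567 - 1011285) - 3197987) = 1/((-365148 - 1011285) - 3197987) = 1/(-1376433 - 3197987) = 1/(-4574420) = -1/4574420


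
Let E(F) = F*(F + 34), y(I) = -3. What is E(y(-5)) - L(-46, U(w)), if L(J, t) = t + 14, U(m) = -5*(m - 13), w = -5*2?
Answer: -222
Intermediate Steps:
w = -10
U(m) = 65 - 5*m (U(m) = -5*(-13 + m) = 65 - 5*m)
E(F) = F*(34 + F)
L(J, t) = 14 + t
E(y(-5)) - L(-46, U(w)) = -3*(34 - 3) - (14 + (65 - 5*(-10))) = -3*31 - (14 + (65 + 50)) = -93 - (14 + 115) = -93 - 1*129 = -93 - 129 = -222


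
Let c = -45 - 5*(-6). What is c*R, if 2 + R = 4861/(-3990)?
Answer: 12841/266 ≈ 48.274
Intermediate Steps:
R = -12841/3990 (R = -2 + 4861/(-3990) = -2 + 4861*(-1/3990) = -2 - 4861/3990 = -12841/3990 ≈ -3.2183)
c = -15 (c = -45 + 30 = -15)
c*R = -15*(-12841/3990) = 12841/266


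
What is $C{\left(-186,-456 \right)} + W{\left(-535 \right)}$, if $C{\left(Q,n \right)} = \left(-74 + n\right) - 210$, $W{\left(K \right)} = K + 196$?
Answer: $-1079$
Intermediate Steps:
$W{\left(K \right)} = 196 + K$
$C{\left(Q,n \right)} = -284 + n$
$C{\left(-186,-456 \right)} + W{\left(-535 \right)} = \left(-284 - 456\right) + \left(196 - 535\right) = -740 - 339 = -1079$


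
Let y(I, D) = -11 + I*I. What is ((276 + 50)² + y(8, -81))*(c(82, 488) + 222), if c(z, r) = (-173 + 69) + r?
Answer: 64435374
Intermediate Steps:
c(z, r) = -104 + r
y(I, D) = -11 + I²
((276 + 50)² + y(8, -81))*(c(82, 488) + 222) = ((276 + 50)² + (-11 + 8²))*((-104 + 488) + 222) = (326² + (-11 + 64))*(384 + 222) = (106276 + 53)*606 = 106329*606 = 64435374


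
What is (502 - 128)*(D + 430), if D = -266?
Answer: 61336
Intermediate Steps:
(502 - 128)*(D + 430) = (502 - 128)*(-266 + 430) = 374*164 = 61336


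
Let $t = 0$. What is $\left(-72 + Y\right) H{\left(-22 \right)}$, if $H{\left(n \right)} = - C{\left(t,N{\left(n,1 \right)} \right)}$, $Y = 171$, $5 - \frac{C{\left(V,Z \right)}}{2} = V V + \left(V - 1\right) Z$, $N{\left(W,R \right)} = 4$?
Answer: $-1782$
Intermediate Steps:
$C{\left(V,Z \right)} = 10 - 2 V^{2} - 2 Z \left(-1 + V\right)$ ($C{\left(V,Z \right)} = 10 - 2 \left(V V + \left(V - 1\right) Z\right) = 10 - 2 \left(V^{2} + \left(-1 + V\right) Z\right) = 10 - 2 \left(V^{2} + Z \left(-1 + V\right)\right) = 10 - \left(2 V^{2} + 2 Z \left(-1 + V\right)\right) = 10 - 2 V^{2} - 2 Z \left(-1 + V\right)$)
$H{\left(n \right)} = -18$ ($H{\left(n \right)} = - (10 - 2 \cdot 0^{2} + 2 \cdot 4 - 0 \cdot 4) = - (10 - 0 + 8 + 0) = - (10 + 0 + 8 + 0) = \left(-1\right) 18 = -18$)
$\left(-72 + Y\right) H{\left(-22 \right)} = \left(-72 + 171\right) \left(-18\right) = 99 \left(-18\right) = -1782$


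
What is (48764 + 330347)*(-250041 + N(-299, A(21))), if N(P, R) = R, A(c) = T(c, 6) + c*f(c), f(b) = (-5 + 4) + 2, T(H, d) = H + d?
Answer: -94775096223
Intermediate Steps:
f(b) = 1 (f(b) = -1 + 2 = 1)
A(c) = 6 + 2*c (A(c) = (c + 6) + c*1 = (6 + c) + c = 6 + 2*c)
(48764 + 330347)*(-250041 + N(-299, A(21))) = (48764 + 330347)*(-250041 + (6 + 2*21)) = 379111*(-250041 + (6 + 42)) = 379111*(-250041 + 48) = 379111*(-249993) = -94775096223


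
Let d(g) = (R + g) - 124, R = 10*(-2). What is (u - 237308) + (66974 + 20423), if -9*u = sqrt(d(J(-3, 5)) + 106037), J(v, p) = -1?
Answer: -149911 - 2*sqrt(26473)/9 ≈ -1.4995e+5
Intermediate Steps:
R = -20
d(g) = -144 + g (d(g) = (-20 + g) - 124 = -144 + g)
u = -2*sqrt(26473)/9 (u = -sqrt((-144 - 1) + 106037)/9 = -sqrt(-145 + 106037)/9 = -2*sqrt(26473)/9 ≈ -36.157)
(u - 237308) + (66974 + 20423) = (-2*sqrt(26473)/9 - 237308) + (66974 + 20423) = (-237308 - 2*sqrt(26473)/9) + 87397 = -149911 - 2*sqrt(26473)/9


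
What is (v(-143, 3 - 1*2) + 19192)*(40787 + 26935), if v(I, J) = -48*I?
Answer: 1764564432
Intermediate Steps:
(v(-143, 3 - 1*2) + 19192)*(40787 + 26935) = (-48*(-143) + 19192)*(40787 + 26935) = (6864 + 19192)*67722 = 26056*67722 = 1764564432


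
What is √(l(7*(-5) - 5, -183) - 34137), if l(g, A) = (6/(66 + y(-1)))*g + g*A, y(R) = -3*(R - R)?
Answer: 31*I*√3377/11 ≈ 163.77*I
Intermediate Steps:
y(R) = 0 (y(R) = -3*0 = 0)
l(g, A) = g/11 + A*g (l(g, A) = (6/(66 + 0))*g + g*A = (6/66)*g + A*g = ((1/66)*6)*g + A*g = g/11 + A*g)
√(l(7*(-5) - 5, -183) - 34137) = √((7*(-5) - 5)*(1/11 - 183) - 34137) = √((-35 - 5)*(-2012/11) - 34137) = √(-40*(-2012/11) - 34137) = √(80480/11 - 34137) = √(-295027/11) = 31*I*√3377/11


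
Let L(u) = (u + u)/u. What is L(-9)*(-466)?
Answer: -932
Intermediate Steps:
L(u) = 2 (L(u) = (2*u)/u = 2)
L(-9)*(-466) = 2*(-466) = -932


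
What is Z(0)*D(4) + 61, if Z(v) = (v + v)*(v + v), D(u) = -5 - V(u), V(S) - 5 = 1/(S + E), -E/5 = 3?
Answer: 61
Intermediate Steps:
E = -15 (E = -5*3 = -15)
V(S) = 5 + 1/(-15 + S) (V(S) = 5 + 1/(S - 15) = 5 + 1/(-15 + S))
D(u) = -5 - (-74 + 5*u)/(-15 + u)
Z(v) = 4*v² (Z(v) = (2*v)*(2*v) = 4*v²)
Z(0)*D(4) + 61 = (4*0²)*((149 - 10*4)/(-15 + 4)) + 61 = (4*0)*((149 - 40)/(-11)) + 61 = 0*(-1/11*109) + 61 = 0*(-109/11) + 61 = 0 + 61 = 61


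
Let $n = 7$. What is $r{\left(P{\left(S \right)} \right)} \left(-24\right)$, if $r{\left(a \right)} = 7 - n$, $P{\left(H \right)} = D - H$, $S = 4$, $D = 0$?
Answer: $0$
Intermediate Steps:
$P{\left(H \right)} = - H$ ($P{\left(H \right)} = 0 - H = - H$)
$r{\left(a \right)} = 0$ ($r{\left(a \right)} = 7 - 7 = 0$)
$r{\left(P{\left(S \right)} \right)} \left(-24\right) = 0 \left(-24\right) = 0$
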